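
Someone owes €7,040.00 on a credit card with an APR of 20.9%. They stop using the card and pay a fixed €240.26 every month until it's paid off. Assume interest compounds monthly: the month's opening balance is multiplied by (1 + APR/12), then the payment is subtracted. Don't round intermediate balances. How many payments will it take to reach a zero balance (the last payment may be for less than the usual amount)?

Monthly rate r = 20.9%/12 = 1.74167% = 0.0174167.
Recurrence: B ← B·(1+r) − €240.26.
Month 1: interest €122.61; balance after payment €6,922.35.
Month 2: interest €120.56; balance after payment €6,802.66.
Closed form: n = −ln(1 − rB₀/P)/ln(1+r) = −ln(0.48966)/ln(1.01742) ≈ 41.353, so the balance reaches zero during payment 42.

42 months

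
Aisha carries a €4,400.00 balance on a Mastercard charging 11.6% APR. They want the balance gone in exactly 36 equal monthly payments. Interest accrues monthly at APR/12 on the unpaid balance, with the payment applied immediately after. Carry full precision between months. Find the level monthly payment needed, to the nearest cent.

€145.30

Monthly rate r = 11.6%/12 = 0.966667% = 0.00966667.
Level-payment amortization: P = B₀·r / (1 − (1+r)^(−n)) = 4400.00·0.00966667 / (1 − 1.00967^(−36)).
Denominator 1 − (1+r)^(−36) = 0.292720078.
P = 42.5333 / 0.292720078 ≈ 145.30.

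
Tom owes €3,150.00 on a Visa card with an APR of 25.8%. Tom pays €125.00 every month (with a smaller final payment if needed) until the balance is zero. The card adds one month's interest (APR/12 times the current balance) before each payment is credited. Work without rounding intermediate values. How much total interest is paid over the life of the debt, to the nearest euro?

€1,436

Monthly rate r = 25.8%/12 = 2.15% = 0.0215.
Payoff takes n = ⌈−ln(1 − rB₀/P)/ln(1+r)⌉ = ⌈36.689⌉ = 37 payments; the last is €86.39.
Total paid = 36·€125.00 + €86.39 = €4,586.39.
Total interest = total paid − principal = €4,586.39 − €3,150.00 = €1,436.39.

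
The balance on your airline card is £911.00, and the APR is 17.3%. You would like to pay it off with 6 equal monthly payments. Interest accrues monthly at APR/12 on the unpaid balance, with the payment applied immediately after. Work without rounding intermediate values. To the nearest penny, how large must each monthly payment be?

£159.59

Monthly rate r = 17.3%/12 = 1.44167% = 0.0144167.
Level-payment amortization: P = B₀·r / (1 − (1+r)^(−n)) = 911.00·0.0144167 / (1 − 1.01442^(−6)).
Denominator 1 − (1+r)^(−6) = 0.0822978605.
P = 13.1336 / 0.0822978605 ≈ 159.59.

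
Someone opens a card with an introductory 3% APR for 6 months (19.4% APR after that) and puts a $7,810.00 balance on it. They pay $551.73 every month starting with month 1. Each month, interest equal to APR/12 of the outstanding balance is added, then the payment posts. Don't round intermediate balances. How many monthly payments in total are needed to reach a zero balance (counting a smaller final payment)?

Promo months 1–6 at r₀ = 3%/12 = 0.0025; months 7+ at r₁ = 19.4%/12 = 0.0161667.
After month 6: iterate B ← B·(1+r₀) − $551.73 for 6 months → $4,596.75.
Then at r₁ with $551.73/mo: n₂ = −ln(1 − r₁·B/P)/ln(1+r₁) ≈ 9.02 → 10 more payments.

16 payments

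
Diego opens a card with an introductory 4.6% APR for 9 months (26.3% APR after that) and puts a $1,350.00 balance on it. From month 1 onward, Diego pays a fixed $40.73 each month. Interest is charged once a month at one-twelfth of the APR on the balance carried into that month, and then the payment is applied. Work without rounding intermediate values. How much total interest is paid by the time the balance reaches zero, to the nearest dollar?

Promo months 1–9 at r₀ = 4.6%/12 = 0.00383333; months 10+ at r₁ = 26.3%/12 = 0.0219167.
After month 9: iterate B ← B·(1+r₀) − $40.73 for 9 months → $1,025.05.
Then at r₁ with $40.73/mo: n₂ = −ln(1 − r₁·B/P)/ln(1+r₁) ≈ 36.99 → 37 more payments.
Total paid = 45·$40.73 + $40.47 = $1,873.32; interest = $1,873.32 − $1,350.00 = $523.32.

$523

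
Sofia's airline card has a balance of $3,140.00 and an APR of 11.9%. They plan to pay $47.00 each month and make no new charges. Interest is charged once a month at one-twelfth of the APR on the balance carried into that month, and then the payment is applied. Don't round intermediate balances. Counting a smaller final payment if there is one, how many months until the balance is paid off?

111 payments

Monthly rate r = 11.9%/12 = 0.991667% = 0.00991667.
Recurrence: B ← B·(1+r) − $47.00.
Month 1: interest $31.14; balance after payment $3,124.14.
Month 2: interest $30.98; balance after payment $3,108.12.
Closed form: n = −ln(1 − rB₀/P)/ln(1+r) = −ln(0.33748)/ln(1.00992) ≈ 110.079, so the balance reaches zero during payment 111.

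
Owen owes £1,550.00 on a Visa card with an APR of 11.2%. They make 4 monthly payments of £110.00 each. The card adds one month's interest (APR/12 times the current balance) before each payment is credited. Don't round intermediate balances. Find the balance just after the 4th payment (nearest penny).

£1,162.48

Monthly rate r = 11.2%/12 = 0.933333% = 0.00933333.
Each month: B ← B·(1+r) − £110.00.
Month 1: interest £14.47; balance after payment £1,454.47.
Month 2: interest £13.58; balance after payment £1,358.04.
Month 3: interest £12.68; balance after payment £1,260.72.
Month 4: interest £11.77; balance after payment £1,162.48.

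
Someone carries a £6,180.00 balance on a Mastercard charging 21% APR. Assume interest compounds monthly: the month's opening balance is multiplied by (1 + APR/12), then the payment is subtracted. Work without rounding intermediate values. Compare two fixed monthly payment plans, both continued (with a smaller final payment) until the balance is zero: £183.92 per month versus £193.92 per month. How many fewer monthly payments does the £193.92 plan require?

4 fewer payments

Monthly rate r = 21%/12 = 1.75% = 0.0175.
At £183.92/mo: n = ⌈−ln(1 − rB₀/P)/ln(1+r)⌉ = 52 payments (last £21.56); total interest = total paid − £6,180.00 = £3,221.48.
At £193.92/mo: 48 payments (last £4.40); total interest £2,938.64.
Payments saved = 52 − 48 = 4.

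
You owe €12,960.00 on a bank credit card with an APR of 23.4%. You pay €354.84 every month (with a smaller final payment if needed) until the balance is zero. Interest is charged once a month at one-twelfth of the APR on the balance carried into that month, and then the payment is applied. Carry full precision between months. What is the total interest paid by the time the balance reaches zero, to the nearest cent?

Monthly rate r = 23.4%/12 = 1.95% = 0.0195.
Payoff takes n = ⌈−ln(1 − rB₀/P)/ln(1+r)⌉ = ⌈64.493⌉ = 65 payments; the last is €175.97.
Total paid = 64·€354.84 + €175.97 = €22,885.73.
Total interest = total paid − principal = €22,885.73 − €12,960.00 = €9,925.73.

€9,925.73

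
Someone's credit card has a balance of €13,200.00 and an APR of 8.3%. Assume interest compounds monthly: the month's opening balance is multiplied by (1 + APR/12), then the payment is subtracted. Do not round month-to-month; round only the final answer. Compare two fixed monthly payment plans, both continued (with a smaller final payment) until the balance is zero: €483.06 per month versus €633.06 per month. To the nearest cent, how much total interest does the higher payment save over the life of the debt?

Monthly rate r = 8.3%/12 = 0.691667% = 0.00691667.
At €483.06/mo: n = ⌈−ln(1 − rB₀/P)/ln(1+r)⌉ = 31 payments (last €190.02); total interest = total paid − €13,200.00 = €1,481.82.
At €633.06/mo: 23 payments (last €377.01); total interest €1,104.33.
Interest saved = €1,481.82 − €1,104.33 = €377.49.

€377.49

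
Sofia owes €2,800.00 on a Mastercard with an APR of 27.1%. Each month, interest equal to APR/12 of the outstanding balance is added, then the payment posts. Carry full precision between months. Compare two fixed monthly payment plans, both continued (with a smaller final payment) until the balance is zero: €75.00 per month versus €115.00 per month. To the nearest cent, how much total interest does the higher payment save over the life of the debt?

€2,109.99

Monthly rate r = 27.1%/12 = 2.25833% = 0.0225833.
At €75.00/mo: n = ⌈−ln(1 − rB₀/P)/ln(1+r)⌉ = 83 payments (last €70.52); total interest = total paid − €2,800.00 = €3,420.52.
At €115.00/mo: 36 payments (last €85.53); total interest €1,310.53.
Interest saved = €3,420.52 − €1,310.53 = €2,109.99.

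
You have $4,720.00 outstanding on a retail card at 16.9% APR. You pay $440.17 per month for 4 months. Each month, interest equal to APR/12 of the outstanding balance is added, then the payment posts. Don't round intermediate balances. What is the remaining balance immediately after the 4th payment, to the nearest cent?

$3,193.34

Monthly rate r = 16.9%/12 = 1.40833% = 0.0140833.
Each month: B ← B·(1+r) − $440.17.
Month 1: interest $66.47; balance after payment $4,346.30.
Month 2: interest $61.21; balance after payment $3,967.34.
Month 3: interest $55.87; balance after payment $3,583.05.
Month 4: interest $50.46; balance after payment $3,193.34.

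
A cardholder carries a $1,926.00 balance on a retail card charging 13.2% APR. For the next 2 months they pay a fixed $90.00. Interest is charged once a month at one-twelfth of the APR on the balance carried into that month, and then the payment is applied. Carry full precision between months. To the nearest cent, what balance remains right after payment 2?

Monthly rate r = 13.2%/12 = 1.1% = 0.011.
Each month: B ← B·(1+r) − $90.00.
Month 1: interest $21.19; balance after payment $1,857.19.
Month 2: interest $20.43; balance after payment $1,787.62.

$1,787.62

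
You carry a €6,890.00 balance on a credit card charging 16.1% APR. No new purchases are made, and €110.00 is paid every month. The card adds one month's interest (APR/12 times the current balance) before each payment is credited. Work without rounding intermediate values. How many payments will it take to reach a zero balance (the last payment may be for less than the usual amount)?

138 payments

Monthly rate r = 16.1%/12 = 1.34167% = 0.0134167.
Recurrence: B ← B·(1+r) − €110.00.
Month 1: interest €92.44; balance after payment €6,872.44.
Month 2: interest €92.21; balance after payment €6,854.65.
Closed form: n = −ln(1 − rB₀/P)/ln(1+r) = −ln(0.15963)/ln(1.01342) ≈ 137.678, so the balance reaches zero during payment 138.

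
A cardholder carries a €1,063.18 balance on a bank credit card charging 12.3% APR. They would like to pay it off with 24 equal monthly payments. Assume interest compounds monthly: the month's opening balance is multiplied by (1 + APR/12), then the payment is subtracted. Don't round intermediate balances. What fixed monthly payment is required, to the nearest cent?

€50.20

Monthly rate r = 12.3%/12 = 1.025% = 0.01025.
Level-payment amortization: P = B₀·r / (1 − (1+r)^(−n)) = 1063.18·0.01025 / (1 − 1.01025^(−24)).
Denominator 1 − (1+r)^(−24) = 0.217098038.
P = 10.8976 / 0.217098038 ≈ 50.20.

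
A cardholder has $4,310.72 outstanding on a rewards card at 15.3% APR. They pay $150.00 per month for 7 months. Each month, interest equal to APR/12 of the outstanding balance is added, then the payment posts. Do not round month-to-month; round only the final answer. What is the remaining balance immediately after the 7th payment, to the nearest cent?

$3,619.46

Monthly rate r = 15.3%/12 = 1.275% = 0.01275.
Each month: B ← B·(1+r) − $150.00.
Month 1: interest $54.96; balance after payment $4,215.68.
Month 2: interest $53.75; balance after payment $4,119.43.
Month 3: interest $52.52; balance after payment $4,021.95.
Month 4: interest $51.28; balance after payment $3,923.23.
Month 5: interest $50.02; balance after payment $3,823.26.
Month 6: interest $48.75; balance after payment $3,722.00.
Month 7: interest $47.46; balance after payment $3,619.46.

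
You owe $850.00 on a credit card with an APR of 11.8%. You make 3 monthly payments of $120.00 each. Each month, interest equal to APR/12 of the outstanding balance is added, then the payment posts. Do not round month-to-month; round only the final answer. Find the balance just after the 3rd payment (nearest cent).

$511.77

Monthly rate r = 11.8%/12 = 0.983333% = 0.00983333.
Each month: B ← B·(1+r) − $120.00.
Month 1: interest $8.36; balance after payment $738.36.
Month 2: interest $7.26; balance after payment $625.62.
Month 3: interest $6.15; balance after payment $511.77.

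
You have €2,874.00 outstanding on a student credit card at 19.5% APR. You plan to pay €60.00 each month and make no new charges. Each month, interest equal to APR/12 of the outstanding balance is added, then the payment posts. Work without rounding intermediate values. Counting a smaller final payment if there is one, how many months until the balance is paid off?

94 months

Monthly rate r = 19.5%/12 = 1.625% = 0.01625.
Recurrence: B ← B·(1+r) − €60.00.
Month 1: interest €46.70; balance after payment €2,860.70.
Month 2: interest €46.49; balance after payment €2,847.19.
Closed form: n = −ln(1 − rB₀/P)/ln(1+r) = −ln(0.22162)/ln(1.01625) ≈ 93.476, so the balance reaches zero during payment 94.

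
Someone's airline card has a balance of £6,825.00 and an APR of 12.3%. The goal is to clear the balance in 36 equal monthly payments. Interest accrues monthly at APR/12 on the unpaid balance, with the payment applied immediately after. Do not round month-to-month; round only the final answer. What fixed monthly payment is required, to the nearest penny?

Monthly rate r = 12.3%/12 = 1.025% = 0.01025.
Level-payment amortization: P = B₀·r / (1 − (1+r)^(−n)) = 6825.00·0.01025 / (1 − 1.01025^(−36)).
Denominator 1 − (1+r)^(−36) = 0.307274664.
P = 69.9562 / 0.307274664 ≈ 227.67.

£227.67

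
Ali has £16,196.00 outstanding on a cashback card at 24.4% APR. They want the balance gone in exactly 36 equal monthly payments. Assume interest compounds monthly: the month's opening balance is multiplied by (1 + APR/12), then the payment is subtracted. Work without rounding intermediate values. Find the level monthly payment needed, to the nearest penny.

Monthly rate r = 24.4%/12 = 2.03333% = 0.0203333.
Level-payment amortization: P = B₀·r / (1 − (1+r)^(−n)) = 16196.00·0.0203333 / (1 − 1.02033^(−36)).
Denominator 1 − (1+r)^(−36) = 0.515509457.
P = 329.319 / 0.515509457 ≈ 638.82.

£638.82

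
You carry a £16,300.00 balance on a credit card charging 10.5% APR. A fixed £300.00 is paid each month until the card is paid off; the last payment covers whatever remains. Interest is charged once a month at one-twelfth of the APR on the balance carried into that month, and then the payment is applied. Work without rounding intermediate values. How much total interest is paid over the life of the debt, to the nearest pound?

£5,916

Monthly rate r = 10.5%/12 = 0.875% = 0.00875.
Payoff takes n = ⌈−ln(1 − rB₀/P)/ln(1+r)⌉ = ⌈74.054⌉ = 75 payments; the last is £16.16.
Total paid = 74·£300.00 + £16.16 = £22,216.16.
Total interest = total paid − principal = £22,216.16 − £16,300.00 = £5,916.16.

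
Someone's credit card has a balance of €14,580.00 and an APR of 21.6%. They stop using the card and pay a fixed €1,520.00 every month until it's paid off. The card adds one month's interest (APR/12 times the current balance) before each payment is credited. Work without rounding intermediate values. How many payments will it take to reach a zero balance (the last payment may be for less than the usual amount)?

Monthly rate r = 21.6%/12 = 1.8% = 0.018.
Recurrence: B ← B·(1+r) − €1,520.00.
Month 1: interest €262.44; balance after payment €13,322.44.
Month 2: interest €239.80; balance after payment €12,042.24.
Closed form: n = −ln(1 − rB₀/P)/ln(1+r) = −ln(0.82734)/ln(1.018) ≈ 10.624, so the balance reaches zero during payment 11.

11 months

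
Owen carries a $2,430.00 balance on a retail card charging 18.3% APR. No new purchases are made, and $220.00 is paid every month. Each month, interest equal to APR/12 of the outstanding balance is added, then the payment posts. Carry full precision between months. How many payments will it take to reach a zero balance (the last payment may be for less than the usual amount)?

13 months

Monthly rate r = 18.3%/12 = 1.525% = 0.01525.
Recurrence: B ← B·(1+r) − $220.00.
Month 1: interest $37.06; balance after payment $2,247.06.
Month 2: interest $34.27; balance after payment $2,061.33.
Closed form: n = −ln(1 − rB₀/P)/ln(1+r) = −ln(0.83156)/ln(1.01525) ≈ 12.187, so the balance reaches zero during payment 13.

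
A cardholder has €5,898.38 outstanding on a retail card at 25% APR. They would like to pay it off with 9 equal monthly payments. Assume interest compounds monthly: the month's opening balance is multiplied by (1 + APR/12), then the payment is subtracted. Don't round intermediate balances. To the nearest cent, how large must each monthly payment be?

€725.52

Monthly rate r = 25%/12 = 2.08333% = 0.0208333.
Level-payment amortization: P = B₀·r / (1 − (1+r)^(−n)) = 5898.38·0.0208333 / (1 − 1.02083^(−9)).
Denominator 1 − (1+r)^(−9) = 0.169372288.
P = 122.883 / 0.169372288 ≈ 725.52.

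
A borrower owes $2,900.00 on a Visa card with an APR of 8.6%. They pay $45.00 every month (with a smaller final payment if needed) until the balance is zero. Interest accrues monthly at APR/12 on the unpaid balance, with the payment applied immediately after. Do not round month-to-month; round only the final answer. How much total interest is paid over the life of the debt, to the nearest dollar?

Monthly rate r = 8.6%/12 = 0.716667% = 0.00716667.
Payoff takes n = ⌈−ln(1 − rB₀/P)/ln(1+r)⌉ = ⌈86.768⌉ = 87 payments; the last is $34.60.
Total paid = 86·$45.00 + $34.60 = $3,904.60.
Total interest = total paid − principal = $3,904.60 − $2,900.00 = $1,004.60.

$1,005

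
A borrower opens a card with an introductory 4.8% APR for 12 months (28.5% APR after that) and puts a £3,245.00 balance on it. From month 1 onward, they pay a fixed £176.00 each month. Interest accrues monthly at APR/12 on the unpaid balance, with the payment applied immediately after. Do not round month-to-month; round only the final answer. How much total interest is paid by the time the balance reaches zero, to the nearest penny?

£246.58

Promo months 1–12 at r₀ = 4.8%/12 = 0.004; months 13+ at r₁ = 28.5%/12 = 0.02375.
After month 12: iterate B ← B·(1+r₀) − £176.00 for 12 months → £1,245.14.
Then at r₁ with £176.00/mo: n₂ = −ln(1 − r₁·B/P)/ln(1+r₁) ≈ 7.84 → 8 more payments.
Total paid = 19·£176.00 + £147.58 = £3,491.58; interest = £3,491.58 − £3,245.00 = £246.58.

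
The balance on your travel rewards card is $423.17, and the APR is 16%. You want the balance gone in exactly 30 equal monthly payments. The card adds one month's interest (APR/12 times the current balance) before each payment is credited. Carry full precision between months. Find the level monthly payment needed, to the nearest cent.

$17.21

Monthly rate r = 16%/12 = 1.33333% = 0.0133333.
Level-payment amortization: P = B₀·r / (1 − (1+r)^(−n)) = 423.17·0.0133333 / (1 − 1.01333^(−30)).
Denominator 1 − (1+r)^(−30) = 0.327905822.
P = 5.64227 / 0.327905822 ≈ 17.21.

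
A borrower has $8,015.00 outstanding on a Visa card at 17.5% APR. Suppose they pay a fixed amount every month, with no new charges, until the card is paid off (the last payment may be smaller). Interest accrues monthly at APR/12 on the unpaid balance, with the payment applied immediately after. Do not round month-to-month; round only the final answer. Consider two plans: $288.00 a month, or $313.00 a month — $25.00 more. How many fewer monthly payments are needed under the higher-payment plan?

3 fewer payments

Monthly rate r = 17.5%/12 = 1.45833% = 0.0145833.
At $288.00/mo: n = ⌈−ln(1 − rB₀/P)/ln(1+r)⌉ = 36 payments (last $276.51); total interest = total paid − $8,015.00 = $2,341.51.
At $313.00/mo: 33 payments (last $91.43); total interest $2,092.43.
Payments saved = 36 − 33 = 3.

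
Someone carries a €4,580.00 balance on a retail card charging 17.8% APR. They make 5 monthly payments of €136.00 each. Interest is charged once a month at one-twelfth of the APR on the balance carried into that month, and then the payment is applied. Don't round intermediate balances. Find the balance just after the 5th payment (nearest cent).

Monthly rate r = 17.8%/12 = 1.48333% = 0.0148333.
Each month: B ← B·(1+r) − €136.00.
Month 1: interest €67.94; balance after payment €4,511.94.
Month 2: interest €66.93; balance after payment €4,442.86.
Month 3: interest €65.90; balance after payment €4,372.77.
Month 4: interest €64.86; balance after payment €4,301.63.
Month 5: interest €63.81; balance after payment €4,229.44.

€4,229.44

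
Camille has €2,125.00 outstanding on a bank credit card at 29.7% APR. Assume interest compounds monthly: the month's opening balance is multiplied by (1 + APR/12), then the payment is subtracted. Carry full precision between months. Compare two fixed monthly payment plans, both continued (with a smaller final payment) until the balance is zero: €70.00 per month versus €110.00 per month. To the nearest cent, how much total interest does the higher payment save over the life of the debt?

€1,058.31

Monthly rate r = 29.7%/12 = 2.475% = 0.02475.
At €70.00/mo: n = ⌈−ln(1 − rB₀/P)/ln(1+r)⌉ = 57 payments (last €64.60); total interest = total paid − €2,125.00 = €1,859.60.
At €110.00/mo: 27 payments (last €66.29); total interest €801.29.
Interest saved = €1,859.60 − €801.29 = €1,058.31.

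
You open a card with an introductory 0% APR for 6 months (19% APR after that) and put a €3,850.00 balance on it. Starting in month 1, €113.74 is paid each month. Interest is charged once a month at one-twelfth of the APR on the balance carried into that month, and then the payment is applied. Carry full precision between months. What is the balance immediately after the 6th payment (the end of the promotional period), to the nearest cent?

€3,167.56

Promo months 1–6 at r₀ = 0%/12 = 0; months 7+ at r₁ = 19%/12 = 0.0158333.
After month 6 (no interest yet): B = €3,850.00 − 6·€113.74 = €3,167.56.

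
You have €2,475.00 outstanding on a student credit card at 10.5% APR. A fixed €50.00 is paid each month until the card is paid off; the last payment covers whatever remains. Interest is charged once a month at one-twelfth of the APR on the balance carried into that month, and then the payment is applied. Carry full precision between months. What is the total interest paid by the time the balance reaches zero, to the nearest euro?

€783

Monthly rate r = 10.5%/12 = 0.875% = 0.00875.
Payoff takes n = ⌈−ln(1 − rB₀/P)/ln(1+r)⌉ = ⌈65.154⌉ = 66 payments; the last is €7.72.
Total paid = 65·€50.00 + €7.72 = €3,257.72.
Total interest = total paid − principal = €3,257.72 − €2,475.00 = €782.72.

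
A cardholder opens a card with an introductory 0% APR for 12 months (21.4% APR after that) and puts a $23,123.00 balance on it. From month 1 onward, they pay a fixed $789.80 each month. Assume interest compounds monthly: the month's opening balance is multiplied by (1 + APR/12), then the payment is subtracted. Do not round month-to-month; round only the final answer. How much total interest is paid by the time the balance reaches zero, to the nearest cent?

$2,812.85

Promo months 1–12 at r₀ = 0%/12 = 0; months 13+ at r₁ = 21.4%/12 = 0.0178333.
After month 12 (no interest yet): B = $23,123.00 − 12·$789.80 = $13,645.40.
Then at r₁ with $789.80/mo: n₂ = −ln(1 − r₁·B/P)/ln(1+r₁) ≈ 20.84 → 21 more payments.
Total paid = 32·$789.80 + $662.25 = $25,935.85; interest = $25,935.85 − $23,123.00 = $2,812.85.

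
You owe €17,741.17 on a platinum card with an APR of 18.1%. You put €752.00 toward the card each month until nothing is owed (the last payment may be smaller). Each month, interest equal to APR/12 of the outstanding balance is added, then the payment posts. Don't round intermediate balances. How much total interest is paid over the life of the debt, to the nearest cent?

€4,352.79

Monthly rate r = 18.1%/12 = 1.50833% = 0.0150833.
Payoff takes n = ⌈−ln(1 − rB₀/P)/ln(1+r)⌉ = ⌈29.378⌉ = 30 payments; the last is €285.96.
Total paid = 29·€752.00 + €285.96 = €22,093.96.
Total interest = total paid − principal = €22,093.96 − €17,741.17 = €4,352.79.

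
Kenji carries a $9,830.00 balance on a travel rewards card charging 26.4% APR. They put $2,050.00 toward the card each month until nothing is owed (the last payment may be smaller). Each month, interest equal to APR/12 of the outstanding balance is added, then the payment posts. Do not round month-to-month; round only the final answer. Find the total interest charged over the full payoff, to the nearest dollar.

Monthly rate r = 26.4%/12 = 2.2% = 0.022.
Payoff takes n = ⌈−ln(1 − rB₀/P)/ln(1+r)⌉ = ⌈5.123⌉ = 6 payments; the last is $254.38.
Total paid = 5·$2,050.00 + $254.38 = $10,504.38.
Total interest = total paid − principal = $10,504.38 − $9,830.00 = $674.38.

$674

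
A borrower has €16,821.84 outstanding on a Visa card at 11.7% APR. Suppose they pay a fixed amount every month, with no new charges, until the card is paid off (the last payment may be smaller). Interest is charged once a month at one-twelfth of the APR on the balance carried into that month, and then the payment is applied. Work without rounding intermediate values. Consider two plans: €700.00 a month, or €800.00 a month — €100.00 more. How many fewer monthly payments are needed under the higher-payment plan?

Monthly rate r = 11.7%/12 = 0.975% = 0.00975.
At €700.00/mo: n = ⌈−ln(1 − rB₀/P)/ln(1+r)⌉ = 28 payments (last €361.24); total interest = total paid − €16,821.84 = €2,439.40.
At €800.00/mo: 24 payments (last €517.83); total interest €2,095.99.
Payments saved = 28 − 24 = 4.

4 fewer payments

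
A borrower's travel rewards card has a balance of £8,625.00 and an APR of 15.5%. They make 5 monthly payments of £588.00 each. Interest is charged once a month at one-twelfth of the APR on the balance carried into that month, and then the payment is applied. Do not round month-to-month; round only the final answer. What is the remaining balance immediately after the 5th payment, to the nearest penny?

Monthly rate r = 15.5%/12 = 1.29167% = 0.0129167.
Each month: B ← B·(1+r) − £588.00.
Month 1: interest £111.41; balance after payment £8,148.41.
Month 2: interest £105.25; balance after payment £7,665.66.
Month 3: interest £99.01; balance after payment £7,176.67.
Month 4: interest £92.70; balance after payment £6,681.37.
Month 5: interest £86.30; balance after payment £6,179.67.

£6,179.67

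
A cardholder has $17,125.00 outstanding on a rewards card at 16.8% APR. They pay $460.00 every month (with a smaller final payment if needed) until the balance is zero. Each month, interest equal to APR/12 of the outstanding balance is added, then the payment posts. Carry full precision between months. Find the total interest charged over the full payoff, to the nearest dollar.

$7,242

Monthly rate r = 16.8%/12 = 1.4% = 0.014.
Payoff takes n = ⌈−ln(1 − rB₀/P)/ln(1+r)⌉ = ⌈52.972⌉ = 53 payments; the last is $447.16.
Total paid = 52·$460.00 + $447.16 = $24,367.16.
Total interest = total paid − principal = $24,367.16 − $17,125.00 = $7,242.16.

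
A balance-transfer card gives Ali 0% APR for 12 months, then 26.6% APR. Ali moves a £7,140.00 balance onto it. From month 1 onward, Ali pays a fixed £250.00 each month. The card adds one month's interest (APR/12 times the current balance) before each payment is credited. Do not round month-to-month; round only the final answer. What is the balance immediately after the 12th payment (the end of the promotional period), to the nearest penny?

£4,140.00

Promo months 1–12 at r₀ = 0%/12 = 0; months 13+ at r₁ = 26.6%/12 = 0.0221667.
After month 12 (no interest yet): B = £7,140.00 − 12·£250.00 = £4,140.00.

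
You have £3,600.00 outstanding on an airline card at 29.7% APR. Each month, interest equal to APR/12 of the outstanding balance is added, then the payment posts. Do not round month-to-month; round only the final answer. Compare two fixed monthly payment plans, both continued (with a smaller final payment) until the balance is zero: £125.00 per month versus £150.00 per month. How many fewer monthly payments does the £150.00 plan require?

15 fewer payments

Monthly rate r = 29.7%/12 = 2.475% = 0.02475.
At £125.00/mo: n = ⌈−ln(1 − rB₀/P)/ln(1+r)⌉ = 52 payments (last £3.59); total interest = total paid − £3,600.00 = £2,778.59.
At £150.00/mo: 37 payments (last £130.58); total interest £1,930.58.
Payments saved = 52 − 37 = 15.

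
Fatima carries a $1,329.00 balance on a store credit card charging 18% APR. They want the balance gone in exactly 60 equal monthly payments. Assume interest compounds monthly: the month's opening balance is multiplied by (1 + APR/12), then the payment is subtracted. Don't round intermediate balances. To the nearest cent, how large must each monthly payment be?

$33.75

Monthly rate r = 18%/12 = 1.5% = 0.015.
Level-payment amortization: P = B₀·r / (1 − (1+r)^(−n)) = 1329.00·0.015 / (1 − 1.015^(−60)).
Denominator 1 − (1+r)^(−60) = 0.590704033.
P = 19.935 / 0.590704033 ≈ 33.75.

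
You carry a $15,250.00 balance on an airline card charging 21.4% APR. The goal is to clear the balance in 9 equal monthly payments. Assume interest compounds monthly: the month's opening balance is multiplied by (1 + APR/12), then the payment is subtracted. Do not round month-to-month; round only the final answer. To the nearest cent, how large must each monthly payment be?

$1,849.09

Monthly rate r = 21.4%/12 = 1.78333% = 0.0178333.
Level-payment amortization: P = B₀·r / (1 − (1+r)^(−n)) = 15250.00·0.0178333 / (1 − 1.01783^(−9)).
Denominator 1 − (1+r)^(−9) = 0.14707671.
P = 271.958 / 0.14707671 ≈ 1849.09.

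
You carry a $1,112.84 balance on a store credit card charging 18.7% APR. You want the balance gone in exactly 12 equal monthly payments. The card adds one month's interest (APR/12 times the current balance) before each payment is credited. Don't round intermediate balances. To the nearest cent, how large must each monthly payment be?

Monthly rate r = 18.7%/12 = 1.55833% = 0.0155833.
Level-payment amortization: P = B₀·r / (1 − (1+r)^(−n)) = 1112.84·0.0155833 / (1 − 1.01558^(−12)).
Denominator 1 − (1+r)^(−12) = 0.169359277.
P = 17.3418 / 0.169359277 ≈ 102.40.

$102.40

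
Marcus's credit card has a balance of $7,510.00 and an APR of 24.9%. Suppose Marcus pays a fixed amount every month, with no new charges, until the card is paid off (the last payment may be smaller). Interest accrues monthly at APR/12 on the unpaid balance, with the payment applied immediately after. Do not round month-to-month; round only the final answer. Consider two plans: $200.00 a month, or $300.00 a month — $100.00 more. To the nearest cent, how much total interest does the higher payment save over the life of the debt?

$4,003.40

Monthly rate r = 24.9%/12 = 2.075% = 0.02075.
At $200.00/mo: n = ⌈−ln(1 − rB₀/P)/ln(1+r)⌉ = 74 payments (last $108.41); total interest = total paid − $7,510.00 = $7,198.41.
At $300.00/mo: 36 payments (last $205.01); total interest $3,195.01.
Interest saved = $7,198.41 − $3,195.01 = $4,003.40.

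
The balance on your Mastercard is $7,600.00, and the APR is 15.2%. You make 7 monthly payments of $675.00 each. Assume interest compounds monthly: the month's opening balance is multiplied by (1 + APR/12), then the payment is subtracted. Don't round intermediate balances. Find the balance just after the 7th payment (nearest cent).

Monthly rate r = 15.2%/12 = 1.26667% = 0.0126667.
Each month: B ← B·(1+r) − $675.00.
Month 1: interest $96.27; balance after payment $7,021.27.
Month 2: interest $88.94; balance after payment $6,435.20.
Month 3: interest $81.51; balance after payment $5,841.72.
Month 4: interest $74.00; balance after payment $5,240.71.
Month 5: interest $66.38; balance after payment $4,632.09.
Month 6: interest $58.67; balance after payment $4,015.77.
Month 7: interest $50.87; balance after payment $3,391.63.

$3,391.63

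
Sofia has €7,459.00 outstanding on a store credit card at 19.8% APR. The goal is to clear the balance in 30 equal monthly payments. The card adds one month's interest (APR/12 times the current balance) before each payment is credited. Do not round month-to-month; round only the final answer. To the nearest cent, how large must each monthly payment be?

Monthly rate r = 19.8%/12 = 1.65% = 0.0165.
Level-payment amortization: P = B₀·r / (1 − (1+r)^(−n)) = 7459.00·0.0165 / (1 − 1.0165^(−30)).
Denominator 1 − (1+r)^(−30) = 0.387961826.
P = 123.074 / 0.387961826 ≈ 317.23.

€317.23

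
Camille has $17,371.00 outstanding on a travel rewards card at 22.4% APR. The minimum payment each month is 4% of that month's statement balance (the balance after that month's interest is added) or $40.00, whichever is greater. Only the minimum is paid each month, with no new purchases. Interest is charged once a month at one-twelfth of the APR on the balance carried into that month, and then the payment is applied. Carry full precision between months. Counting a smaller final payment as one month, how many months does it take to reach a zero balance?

162 months

Monthly rate r = 22.4%/12 = 1.86667% = 0.0186667.
While 4% of the post-interest balance exceeds $40.00, each month B ← (B·(1+r))·(1 − 0.04), i.e. B shrinks by the factor (1+r)·0.96 = 0.97792.
This holds for months 1–129. Entering month 130 the balance is $974.89; 4% of the post-interest balance is now below $40.00, so the flat $40.00 minimum applies from here.
From month 130 a fixed $40.00 at rate r clears $974.89 in 33 more payments. Total: 129 + 33 = 162 months.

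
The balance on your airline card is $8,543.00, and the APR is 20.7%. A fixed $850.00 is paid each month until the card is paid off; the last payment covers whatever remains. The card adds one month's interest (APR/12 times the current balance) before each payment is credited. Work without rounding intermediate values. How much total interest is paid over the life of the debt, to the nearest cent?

$920.62

Monthly rate r = 20.7%/12 = 1.725% = 0.01725.
Payoff takes n = ⌈−ln(1 − rB₀/P)/ln(1+r)⌉ = ⌈11.133⌉ = 12 payments; the last is $113.62.
Total paid = 11·$850.00 + $113.62 = $9,463.62.
Total interest = total paid − principal = $9,463.62 − $8,543.00 = $920.62.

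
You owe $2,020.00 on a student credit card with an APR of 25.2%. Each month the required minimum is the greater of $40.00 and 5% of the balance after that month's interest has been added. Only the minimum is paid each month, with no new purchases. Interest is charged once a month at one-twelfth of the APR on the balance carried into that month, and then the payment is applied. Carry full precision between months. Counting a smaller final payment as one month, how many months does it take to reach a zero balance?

Monthly rate r = 25.2%/12 = 2.1% = 0.021.
While 5% of the post-interest balance exceeds $40.00, each month B ← (B·(1+r))·(1 − 0.05), i.e. B shrinks by the factor (1+r)·0.95 = 0.96995.
This holds for months 1–32. Entering month 33 the balance is $760.91; 5% of the post-interest balance is now below $40.00, so the flat $40.00 minimum applies from here.
From month 33 a fixed $40.00 at rate r clears $760.91 in 25 more payments. Total: 32 + 25 = 57 months.

57 months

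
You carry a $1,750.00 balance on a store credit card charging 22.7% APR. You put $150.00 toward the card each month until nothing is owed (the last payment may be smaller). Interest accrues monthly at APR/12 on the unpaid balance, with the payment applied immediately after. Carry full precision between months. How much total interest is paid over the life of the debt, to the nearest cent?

Monthly rate r = 22.7%/12 = 1.89167% = 0.0189167.
Payoff takes n = ⌈−ln(1 − rB₀/P)/ln(1+r)⌉ = ⌈13.306⌉ = 14 payments; the last is $46.18.
Total paid = 13·$150.00 + $46.18 = $1,996.18.
Total interest = total paid − principal = $1,996.18 − $1,750.00 = $246.18.

$246.18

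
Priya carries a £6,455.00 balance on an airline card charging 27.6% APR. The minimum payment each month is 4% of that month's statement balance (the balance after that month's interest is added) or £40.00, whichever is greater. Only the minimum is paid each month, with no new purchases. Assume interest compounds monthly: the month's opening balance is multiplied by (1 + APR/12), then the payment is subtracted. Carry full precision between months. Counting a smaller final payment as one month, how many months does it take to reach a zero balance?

141 months

Monthly rate r = 27.6%/12 = 2.3% = 0.023.
While 4% of the post-interest balance exceeds £40.00, each month B ← (B·(1+r))·(1 − 0.04), i.e. B shrinks by the factor (1+r)·0.96 = 0.98208.
This holds for months 1–105. Entering month 106 the balance is £966.76; 4% of the post-interest balance is now below £40.00, so the flat £40.00 minimum applies from here.
From month 106 a fixed £40.00 at rate r clears £966.76 in 36 more payments. Total: 105 + 36 = 141 months.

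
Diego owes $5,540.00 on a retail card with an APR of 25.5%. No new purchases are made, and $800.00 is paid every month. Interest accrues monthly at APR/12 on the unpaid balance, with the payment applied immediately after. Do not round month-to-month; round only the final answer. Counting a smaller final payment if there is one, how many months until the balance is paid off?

8 payments

Monthly rate r = 25.5%/12 = 2.125% = 0.02125.
Recurrence: B ← B·(1+r) − $800.00.
Month 1: interest $117.73; balance after payment $4,857.73.
Month 2: interest $103.23; balance after payment $4,160.95.
Closed form: n = −ln(1 − rB₀/P)/ln(1+r) = −ln(0.85284)/ln(1.02125) ≈ 7.570, so the balance reaches zero during payment 8.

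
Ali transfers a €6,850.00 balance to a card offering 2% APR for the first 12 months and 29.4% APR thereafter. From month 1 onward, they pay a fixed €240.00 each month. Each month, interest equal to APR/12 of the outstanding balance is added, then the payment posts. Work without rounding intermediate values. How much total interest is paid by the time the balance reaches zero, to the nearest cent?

€1,375.10

Promo months 1–12 at r₀ = 2%/12 = 0.00166667; months 13+ at r₁ = 29.4%/12 = 0.0245.
After month 12: iterate B ← B·(1+r₀) − €240.00 for 12 months → €4,081.72.
Then at r₁ with €240.00/mo: n₂ = −ln(1 − r₁·B/P)/ln(1+r₁) ≈ 22.27 → 23 more payments.
Total paid = 34·€240.00 + €65.10 = €8,225.10; interest = €8,225.10 − €6,850.00 = €1,375.10.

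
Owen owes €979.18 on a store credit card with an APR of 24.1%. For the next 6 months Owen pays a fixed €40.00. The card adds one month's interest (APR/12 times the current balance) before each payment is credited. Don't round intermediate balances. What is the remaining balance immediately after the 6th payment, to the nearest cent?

Monthly rate r = 24.1%/12 = 2.00833% = 0.0200833.
Each month: B ← B·(1+r) − €40.00.
Month 1: interest €19.67; balance after payment €958.85.
Month 2: interest €19.26; balance after payment €938.10.
Month 3: interest €18.84; balance after payment €916.94.
Month 4: interest €18.42; balance after payment €895.36.
Month 5: interest €17.98; balance after payment €873.34.
Month 6: interest €17.54; balance after payment €850.88.

€850.88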